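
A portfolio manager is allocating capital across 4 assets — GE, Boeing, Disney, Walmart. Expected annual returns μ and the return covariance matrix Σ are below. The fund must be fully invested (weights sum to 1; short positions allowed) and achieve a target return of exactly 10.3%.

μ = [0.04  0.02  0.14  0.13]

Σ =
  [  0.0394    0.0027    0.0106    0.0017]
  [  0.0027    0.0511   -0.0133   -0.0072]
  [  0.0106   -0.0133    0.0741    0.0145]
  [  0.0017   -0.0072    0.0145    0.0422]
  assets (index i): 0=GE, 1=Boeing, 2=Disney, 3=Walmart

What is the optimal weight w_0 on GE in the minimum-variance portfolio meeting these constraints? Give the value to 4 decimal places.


0.0800

x=Σ⁻¹μ = [0.4151  1.1462  1.4987  2.7445]
y=Σ⁻¹𝟙 = [19.8697  24.5527  10.4632  23.4901]
a=μᵀx=0.606120  b=𝟙ᵀx=5.804410  c=𝟙ᵀy=78.375704  D=ac−b²=13.813872
λ₁=(c·0.103−b)/D = (78.375704·0.103−5.804410)/13.813872 = 0.164204
λ₂=(a−b·0.103)/D = (0.606120−5.804410·0.103)/13.813872 = 0.000598
w* = 0.164204·x + 0.000598·y:
  w_0 = 0.164204·0.4151 + 0.000598·19.8697 = 0.0800  (GE)
  w_1 = 0.164204·1.1462 + 0.000598·24.5527 = 0.2029  (Boeing)
  w_2 = 0.164204·1.4987 + 0.000598·10.4632 = 0.2523  (Disney)
  w_3 = 0.164204·2.7445 + 0.000598·23.4901 = 0.4647  (Walmart)
Σw_i=1.0000  μᵀw=0.1030
σ²=wᵀΣw=λ₁·μ_p+λ₂ = 0.164204·0.103 + 0.000598 = 0.017511 ≈ 0.0175


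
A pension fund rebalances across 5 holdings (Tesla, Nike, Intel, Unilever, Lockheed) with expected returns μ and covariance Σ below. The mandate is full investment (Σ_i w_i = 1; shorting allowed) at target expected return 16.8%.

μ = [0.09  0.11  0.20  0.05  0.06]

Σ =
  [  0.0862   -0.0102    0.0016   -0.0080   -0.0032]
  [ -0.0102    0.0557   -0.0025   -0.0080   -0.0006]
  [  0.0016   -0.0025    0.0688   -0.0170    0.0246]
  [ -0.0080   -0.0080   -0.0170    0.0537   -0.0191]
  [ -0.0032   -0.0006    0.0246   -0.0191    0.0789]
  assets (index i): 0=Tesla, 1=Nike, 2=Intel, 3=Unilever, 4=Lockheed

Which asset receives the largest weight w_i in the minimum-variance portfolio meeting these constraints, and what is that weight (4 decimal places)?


x=Σ⁻¹μ = [1.5972  2.8417  3.5230  2.8649  0.4420]
y=Σ⁻¹𝟙 = [18.6414  27.7351  18.2648  37.3560  16.9896]
a=μᵀx=1.330691  b=𝟙ᵀx=11.268724  c=𝟙ᵀy=118.986864  D=ac−b²=31.350618
λ₁=(c·0.168−b)/D = (118.986864·0.168−11.268724)/31.350618 = 0.278179
λ₂=(a−b·0.168)/D = (1.330691−11.268724·0.168)/31.350618 = -0.017941
w* = 0.278179·x + -0.017941·y:
  w_0 = 0.278179·1.5972 + -0.017941·18.6414 = 0.1099  (Tesla)
  w_1 = 0.278179·2.8417 + -0.017941·27.7351 = 0.2929  (Nike)
  w_2 = 0.278179·3.5230 + -0.017941·18.2648 = 0.6523  (Intel)
  w_3 = 0.278179·2.8649 + -0.017941·37.3560 = 0.1267  (Unilever)
  w_4 = 0.278179·0.4420 + -0.017941·16.9896 = -0.1819  (Lockheed)
Σw_i=1.0000  μᵀw=0.1680
σ²=wᵀΣw=λ₁·μ_p+λ₂ = 0.278179·0.168 + -0.017941 = 0.028793 ≈ 0.0288

Intel (0.6523)


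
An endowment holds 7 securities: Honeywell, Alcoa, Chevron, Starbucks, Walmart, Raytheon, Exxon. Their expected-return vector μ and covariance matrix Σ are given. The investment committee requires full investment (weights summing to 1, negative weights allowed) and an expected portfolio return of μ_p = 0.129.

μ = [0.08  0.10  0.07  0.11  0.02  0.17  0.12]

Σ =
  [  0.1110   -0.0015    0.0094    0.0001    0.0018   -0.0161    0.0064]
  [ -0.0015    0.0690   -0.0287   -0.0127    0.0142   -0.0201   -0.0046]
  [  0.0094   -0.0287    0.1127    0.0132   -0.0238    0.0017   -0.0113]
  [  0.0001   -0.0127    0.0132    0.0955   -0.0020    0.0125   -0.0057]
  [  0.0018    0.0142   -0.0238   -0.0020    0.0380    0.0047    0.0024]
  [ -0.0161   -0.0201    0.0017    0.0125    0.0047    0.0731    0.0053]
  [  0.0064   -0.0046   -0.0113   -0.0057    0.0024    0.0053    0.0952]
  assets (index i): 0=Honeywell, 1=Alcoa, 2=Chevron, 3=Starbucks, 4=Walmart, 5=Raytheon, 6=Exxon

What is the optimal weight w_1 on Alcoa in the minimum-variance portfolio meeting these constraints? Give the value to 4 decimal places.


g=Σ⁻¹μ = [1.0436  3.2889  1.2556  1.0747  -0.3894  3.1706  1.3960]
h=Σ⁻¹𝟙 = [9.1043  25.4553  19.9744  10.0376  26.4113  17.9040  12.4314]
a=μᵀg=1.317213  b=𝟙ᵀg=10.839898  c=𝟙ᵀh=121.318341  D=ac−b²=42.298725
λ₁=(c·0.129−b)/D = (121.318341·0.129−10.839898)/42.298725 = 0.113719
λ₂=(a−b·0.129)/D = (1.317213−10.839898·0.129)/42.298725 = -0.001918
w* = 0.113719·g + -0.001918·h:
  w_0 = 0.113719·1.0436 + -0.001918·9.1043 = 0.1012  (Honeywell)
  w_1 = 0.113719·3.2889 + -0.001918·25.4553 = 0.3252  (Alcoa)
  w_2 = 0.113719·1.2556 + -0.001918·19.9744 = 0.1045  (Chevron)
  w_3 = 0.113719·1.0747 + -0.001918·10.0376 = 0.1030  (Starbucks)
  w_4 = 0.113719·-0.3894 + -0.001918·26.4113 = -0.0949  (Walmart)
  w_5 = 0.113719·3.1706 + -0.001918·17.9040 = 0.3262  (Raytheon)
  w_6 = 0.113719·1.3960 + -0.001918·12.4314 = 0.1349  (Exxon)
Σw_i=1.0000  μᵀw=0.1290
σ²=wᵀΣw=λ₁·μ_p+λ₂ = 0.113719·0.129 + -0.001918 = 0.012752 ≈ 0.0128

0.3252


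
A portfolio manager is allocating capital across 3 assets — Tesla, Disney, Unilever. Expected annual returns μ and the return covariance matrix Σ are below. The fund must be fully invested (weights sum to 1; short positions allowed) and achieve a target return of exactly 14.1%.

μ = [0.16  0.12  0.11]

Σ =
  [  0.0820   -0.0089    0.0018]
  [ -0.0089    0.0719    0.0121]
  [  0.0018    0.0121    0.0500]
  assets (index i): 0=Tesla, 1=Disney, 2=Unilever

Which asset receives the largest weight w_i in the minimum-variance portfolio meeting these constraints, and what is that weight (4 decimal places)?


Tesla (0.5606)

g=Σ⁻¹μ = [2.0909  1.6369  1.7286]
h=Σ⁻¹𝟙 = [13.2215  12.7796  16.4314]
a=μᵀg=0.721124  b=𝟙ᵀg=5.456438  c=𝟙ᵀh=42.432432  D=ac−b²=0.826338
λ₁=(c·0.141−b)/D = (42.432432·0.141−5.456438)/0.826338 = 0.637191
λ₂=(a−b·0.141)/D = (0.721124−5.456438·0.141)/0.826338 = -0.058370
w* = 0.637191·g + -0.058370·h:
  w_0 = 0.637191·2.0909 + -0.058370·13.2215 = 0.5606  (Tesla)
  w_1 = 0.637191·1.6369 + -0.058370·12.7796 = 0.2971  (Disney)
  w_2 = 0.637191·1.7286 + -0.058370·16.4314 = 0.1423  (Unilever)
Σw_i=1.0000  μᵀw=0.1410
σ²=wᵀΣw=λ₁·μ_p+λ₂ = 0.637191·0.141 + -0.058370 = 0.031474 ≈ 0.0315


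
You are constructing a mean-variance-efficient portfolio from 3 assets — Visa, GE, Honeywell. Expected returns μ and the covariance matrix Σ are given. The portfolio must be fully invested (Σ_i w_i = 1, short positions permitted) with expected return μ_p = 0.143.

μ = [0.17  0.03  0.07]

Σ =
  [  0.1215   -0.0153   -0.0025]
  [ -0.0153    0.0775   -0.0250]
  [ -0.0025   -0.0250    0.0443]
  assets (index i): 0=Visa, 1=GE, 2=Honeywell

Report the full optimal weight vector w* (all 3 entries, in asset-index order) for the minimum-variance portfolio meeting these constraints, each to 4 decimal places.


0.7249  -0.0127  0.2878

g=Σ⁻¹μ = [1.6440  1.5298  2.5362]
h=Σ⁻¹𝟙 = [12.5589  27.9880  39.0767]
a=μᵀg=0.502910  b=𝟙ᵀg=5.710022  c=𝟙ᵀh=79.623563  D=ac−b²=7.439151
λ₁=(c·0.143−b)/D = (79.623563·0.143−5.710022)/7.439151 = 0.763010
λ₂=(a−b·0.143)/D = (0.502910−5.710022·0.143)/7.439151 = -0.042158
w* = 0.763010·g + -0.042158·h:
  w_0 = 0.763010·1.6440 + -0.042158·12.5589 = 0.7249  (Visa)
  w_1 = 0.763010·1.5298 + -0.042158·27.9880 = -0.0127  (GE)
  w_2 = 0.763010·2.5362 + -0.042158·39.0767 = 0.2878  (Honeywell)
Σw_i=1.0000  μᵀw=0.1430
σ²=wᵀΣw=λ₁·μ_p+λ₂ = 0.763010·0.143 + -0.042158 = 0.066952 ≈ 0.0670


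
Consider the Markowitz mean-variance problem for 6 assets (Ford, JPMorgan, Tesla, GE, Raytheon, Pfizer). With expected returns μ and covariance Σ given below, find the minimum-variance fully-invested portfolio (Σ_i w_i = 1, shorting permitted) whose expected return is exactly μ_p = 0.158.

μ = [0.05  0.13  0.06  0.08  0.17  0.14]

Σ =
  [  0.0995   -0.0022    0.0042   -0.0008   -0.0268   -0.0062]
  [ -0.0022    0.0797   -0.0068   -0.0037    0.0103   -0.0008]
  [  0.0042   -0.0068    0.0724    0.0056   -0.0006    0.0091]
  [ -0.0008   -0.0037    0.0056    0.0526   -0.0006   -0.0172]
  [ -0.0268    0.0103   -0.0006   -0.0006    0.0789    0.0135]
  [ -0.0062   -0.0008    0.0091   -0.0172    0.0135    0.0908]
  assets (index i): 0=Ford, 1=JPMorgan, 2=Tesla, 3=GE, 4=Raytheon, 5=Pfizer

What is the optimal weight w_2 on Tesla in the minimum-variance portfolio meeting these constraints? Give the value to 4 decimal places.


u=Σ⁻¹μ = [1.1996  1.5577  0.5439  2.1647  2.0915  1.6821]
v=Σ⁻¹𝟙 = [14.6527  13.3106  10.8131  23.5759  13.8738  13.4505]
a=μᵀu=1.059340  b=𝟙ᵀu=9.239486  c=𝟙ᵀv=89.676576  D=ac−b²=9.629887
λ₁=(c·0.158−b)/D = (89.676576·0.158−9.239486)/9.629887 = 0.511887
λ₂=(a−b·0.158)/D = (1.059340−9.239486·0.158)/9.629887 = -0.041589
w* = 0.511887·u + -0.041589·v:
  w_0 = 0.511887·1.1996 + -0.041589·14.6527 = 0.0046  (Ford)
  w_1 = 0.511887·1.5577 + -0.041589·13.3106 = 0.2438  (JPMorgan)
  w_2 = 0.511887·0.5439 + -0.041589·10.8131 = -0.1713  (Tesla)
  w_3 = 0.511887·2.1647 + -0.041589·23.5759 = 0.1276  (GE)
  w_4 = 0.511887·2.0915 + -0.041589·13.8738 = 0.4936  (Raytheon)
  w_5 = 0.511887·1.6821 + -0.041589·13.4505 = 0.3016  (Pfizer)
Σw_i=1.0000  μᵀw=0.1580
σ²=wᵀΣw=λ₁·μ_p+λ₂ = 0.511887·0.158 + -0.041589 = 0.039289 ≈ 0.0393

-0.1713


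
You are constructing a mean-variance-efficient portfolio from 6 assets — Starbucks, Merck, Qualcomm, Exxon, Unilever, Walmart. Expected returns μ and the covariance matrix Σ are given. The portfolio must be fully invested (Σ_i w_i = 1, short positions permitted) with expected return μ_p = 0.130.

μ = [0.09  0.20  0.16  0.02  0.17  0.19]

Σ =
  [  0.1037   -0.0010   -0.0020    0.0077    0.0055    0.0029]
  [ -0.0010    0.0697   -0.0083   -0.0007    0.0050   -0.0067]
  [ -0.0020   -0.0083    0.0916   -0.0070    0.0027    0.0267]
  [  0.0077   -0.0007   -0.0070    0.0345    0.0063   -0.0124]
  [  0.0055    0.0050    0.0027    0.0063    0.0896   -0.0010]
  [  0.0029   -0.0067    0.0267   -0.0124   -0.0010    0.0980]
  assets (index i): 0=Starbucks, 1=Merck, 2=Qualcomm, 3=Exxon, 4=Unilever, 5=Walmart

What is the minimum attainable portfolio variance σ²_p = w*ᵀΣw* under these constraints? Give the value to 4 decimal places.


u=Σ⁻¹μ = [0.7040  3.1433  1.5439  1.1882  1.5696  1.8786]
v=Σ⁻¹𝟙 = [6.8270  16.7911  11.3131  33.2075  7.2666  12.3437]
a=μᵀu=1.586563  b=𝟙ᵀu=10.027516  c=𝟙ᵀv=87.748977  D=ac−b²=38.668205
λ₁=(c·0.130−b)/D = (87.748977·0.130−10.027516)/38.668205 = 0.035684
λ₂=(a−b·0.130)/D = (1.586563−10.027516·0.130)/38.668205 = 0.007318
w* = 0.035684·u + 0.007318·v:
  w_0 = 0.035684·0.7040 + 0.007318·6.8270 = 0.0751  (Starbucks)
  w_1 = 0.035684·3.1433 + 0.007318·16.7911 = 0.2350  (Merck)
  w_2 = 0.035684·1.5439 + 0.007318·11.3131 = 0.1379  (Qualcomm)
  w_3 = 0.035684·1.1882 + 0.007318·33.2075 = 0.2854  (Exxon)
  w_4 = 0.035684·1.5696 + 0.007318·7.2666 = 0.1092  (Unilever)
  w_5 = 0.035684·1.8786 + 0.007318·12.3437 = 0.1574  (Walmart)
Σw_i=1.0000  μᵀw=0.1300
σ²=wᵀΣw=λ₁·μ_p+λ₂ = 0.035684·0.130 + 0.007318 = 0.011957 ≈ 0.0120

0.0120


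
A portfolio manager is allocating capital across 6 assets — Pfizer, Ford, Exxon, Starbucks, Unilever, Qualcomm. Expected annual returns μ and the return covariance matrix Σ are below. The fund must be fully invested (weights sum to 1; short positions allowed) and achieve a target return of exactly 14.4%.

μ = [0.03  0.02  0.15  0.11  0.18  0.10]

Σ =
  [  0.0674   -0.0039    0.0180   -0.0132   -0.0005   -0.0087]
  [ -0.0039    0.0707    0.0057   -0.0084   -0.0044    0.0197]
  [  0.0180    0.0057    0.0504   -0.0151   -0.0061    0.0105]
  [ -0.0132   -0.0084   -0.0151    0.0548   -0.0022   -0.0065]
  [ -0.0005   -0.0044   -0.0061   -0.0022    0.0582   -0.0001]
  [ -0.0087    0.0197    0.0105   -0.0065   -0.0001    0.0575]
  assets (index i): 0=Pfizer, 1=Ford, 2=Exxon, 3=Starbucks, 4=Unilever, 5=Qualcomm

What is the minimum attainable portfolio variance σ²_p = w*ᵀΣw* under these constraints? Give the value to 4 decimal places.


x=Σ⁻¹μ = [0.2664  0.2395  4.0764  3.5403  3.6766  1.3596]
y=Σ⁻¹𝟙 = [18.7534  14.5877  21.0085  33.4761  21.9396  15.2170]
a=μᵀx=1.811417  b=𝟙ᵀx=13.158825  c=𝟙ᵀy=124.982230  D=ac−b²=53.240191
λ₁=(c·0.144−b)/D = (124.982230·0.144−13.158825)/53.240191 = 0.090883
λ₂=(a−b·0.144)/D = (1.811417−13.158825·0.144)/53.240191 = -0.001568
w* = 0.090883·x + -0.001568·y:
  w_0 = 0.090883·0.2664 + -0.001568·18.7534 = -0.0052  (Pfizer)
  w_1 = 0.090883·0.2395 + -0.001568·14.5877 = -0.0011  (Ford)
  w_2 = 0.090883·4.0764 + -0.001568·21.0085 = 0.3375  (Exxon)
  w_3 = 0.090883·3.5403 + -0.001568·33.4761 = 0.2693  (Starbucks)
  w_4 = 0.090883·3.6766 + -0.001568·21.9396 = 0.2997  (Unilever)
  w_5 = 0.090883·1.3596 + -0.001568·15.2170 = 0.0997  (Qualcomm)
Σw_i=1.0000  μᵀw=0.1440
σ²=wᵀΣw=λ₁·μ_p+λ₂ = 0.090883·0.144 + -0.001568 = 0.011520 ≈ 0.0115

0.0115


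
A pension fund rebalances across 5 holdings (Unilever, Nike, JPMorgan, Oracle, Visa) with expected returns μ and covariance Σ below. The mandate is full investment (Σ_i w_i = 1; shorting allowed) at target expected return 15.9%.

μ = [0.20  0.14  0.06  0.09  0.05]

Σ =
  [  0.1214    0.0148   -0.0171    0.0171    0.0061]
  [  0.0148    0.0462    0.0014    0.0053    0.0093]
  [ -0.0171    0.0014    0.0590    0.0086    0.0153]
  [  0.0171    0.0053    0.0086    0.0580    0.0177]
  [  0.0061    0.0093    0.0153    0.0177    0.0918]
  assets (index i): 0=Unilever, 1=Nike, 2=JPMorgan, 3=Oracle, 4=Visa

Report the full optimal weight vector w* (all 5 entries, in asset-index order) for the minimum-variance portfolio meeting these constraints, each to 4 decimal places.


0.3715  0.5428  0.1501  0.0732  -0.1376

g=Σ⁻¹μ = [1.4302  2.4787  1.3047  0.7606  -0.1656]
h=Σ⁻¹𝟙 = [6.7916  17.0024  15.9803  10.0596  4.1165]
a=μᵀg=0.771521  b=𝟙ᵀg=5.808665  c=𝟙ᵀh=53.950435  D=ac−b²=7.883285
λ₁=(c·0.159−b)/D = (53.950435·0.159−5.808665)/7.883285 = 0.351307
λ₂=(a−b·0.159)/D = (0.771521−5.808665·0.159)/7.883285 = -0.019289
w* = 0.351307·g + -0.019289·h:
  w_0 = 0.351307·1.4302 + -0.019289·6.7916 = 0.3715  (Unilever)
  w_1 = 0.351307·2.4787 + -0.019289·17.0024 = 0.5428  (Nike)
  w_2 = 0.351307·1.3047 + -0.019289·15.9803 = 0.1501  (JPMorgan)
  w_3 = 0.351307·0.7606 + -0.019289·10.0596 = 0.0732  (Oracle)
  w_4 = 0.351307·-0.1656 + -0.019289·4.1165 = -0.1376  (Visa)
Σw_i=1.0000  μᵀw=0.1590
σ²=wᵀΣw=λ₁·μ_p+λ₂ = 0.351307·0.159 + -0.019289 = 0.036569 ≈ 0.0366


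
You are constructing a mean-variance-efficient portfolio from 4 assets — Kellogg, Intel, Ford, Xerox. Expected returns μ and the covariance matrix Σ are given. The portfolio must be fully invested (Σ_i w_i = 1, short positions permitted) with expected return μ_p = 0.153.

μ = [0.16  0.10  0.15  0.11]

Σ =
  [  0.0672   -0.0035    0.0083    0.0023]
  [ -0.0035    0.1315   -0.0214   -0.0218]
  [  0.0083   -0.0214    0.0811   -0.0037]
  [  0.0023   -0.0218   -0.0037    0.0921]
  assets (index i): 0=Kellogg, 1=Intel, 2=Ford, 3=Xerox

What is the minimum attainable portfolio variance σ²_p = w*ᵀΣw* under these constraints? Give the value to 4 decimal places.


u=Σ⁻¹μ = [2.1450  1.4135  2.0741  1.5587]
v=Σ⁻¹𝟙 = [13.2094  12.7399  14.9856  14.1454]
a=μᵀu=0.967130  b=𝟙ᵀu=7.191340  c=𝟙ᵀv=55.080386  D=ac−b²=1.554515
λ₁=(c·0.153−b)/D = (55.080386·0.153−7.191340)/1.554515 = 0.795077
λ₂=(a−b·0.153)/D = (0.967130−7.191340·0.153)/1.554515 = -0.085651
w* = 0.795077·u + -0.085651·v:
  w_0 = 0.795077·2.1450 + -0.085651·13.2094 = 0.5741  (Kellogg)
  w_1 = 0.795077·1.4135 + -0.085651·12.7399 = 0.0326  (Intel)
  w_2 = 0.795077·2.0741 + -0.085651·14.9856 = 0.3656  (Ford)
  w_3 = 0.795077·1.5587 + -0.085651·14.1454 = 0.0277  (Xerox)
Σw_i=1.0000  μᵀw=0.1530
σ²=wᵀΣw=λ₁·μ_p+λ₂ = 0.795077·0.153 + -0.085651 = 0.035996 ≈ 0.0360

0.0360


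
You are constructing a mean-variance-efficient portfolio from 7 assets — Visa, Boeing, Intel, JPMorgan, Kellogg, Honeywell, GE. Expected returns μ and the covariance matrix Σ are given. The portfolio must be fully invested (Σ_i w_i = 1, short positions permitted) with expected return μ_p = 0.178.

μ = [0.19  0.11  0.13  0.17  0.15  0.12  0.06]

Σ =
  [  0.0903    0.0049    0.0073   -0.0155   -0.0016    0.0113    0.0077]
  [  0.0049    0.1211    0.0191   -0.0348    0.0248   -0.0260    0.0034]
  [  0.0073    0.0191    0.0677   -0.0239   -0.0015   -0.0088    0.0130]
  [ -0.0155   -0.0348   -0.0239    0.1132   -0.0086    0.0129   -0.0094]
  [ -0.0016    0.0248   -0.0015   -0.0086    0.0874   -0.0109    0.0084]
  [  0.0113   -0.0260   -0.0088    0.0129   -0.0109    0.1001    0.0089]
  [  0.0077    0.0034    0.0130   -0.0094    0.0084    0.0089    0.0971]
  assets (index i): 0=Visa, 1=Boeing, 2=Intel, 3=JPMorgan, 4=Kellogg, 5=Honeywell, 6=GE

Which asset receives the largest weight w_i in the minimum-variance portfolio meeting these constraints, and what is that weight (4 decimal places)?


g=Σ⁻¹μ = [2.1636  1.0763  2.5288  2.6615  1.9162  1.3184  0.0411]
h=Σ⁻¹𝟙 = [10.2903  9.8971  17.4084  17.0731  11.6094  11.4238  6.4068]
a=μᵀg=1.758794  b=𝟙ᵀg=11.706022  c=𝟙ᵀh=84.108866  D=ac−b²=10.899232
λ₁=(c·0.178−b)/D = (84.108866·0.178−11.706022)/10.899232 = 0.299595
λ₂=(a−b·0.178)/D = (1.758794−11.706022·0.178)/10.899232 = -0.029807
w* = 0.299595·g + -0.029807·h:
  w_0 = 0.299595·2.1636 + -0.029807·10.2903 = 0.3415  (Visa)
  w_1 = 0.299595·1.0763 + -0.029807·9.8971 = 0.0274  (Boeing)
  w_2 = 0.299595·2.5288 + -0.029807·17.4084 = 0.2387  (Intel)
  w_3 = 0.299595·2.6615 + -0.029807·17.0731 = 0.2885  (JPMorgan)
  w_4 = 0.299595·1.9162 + -0.029807·11.6094 = 0.2280  (Kellogg)
  w_5 = 0.299595·1.3184 + -0.029807·11.4238 = 0.0545  (Honeywell)
  w_6 = 0.299595·0.0411 + -0.029807·6.4068 = -0.1786  (GE)
Σw_i=1.0000  μᵀw=0.1780
σ²=wᵀΣw=λ₁·μ_p+λ₂ = 0.299595·0.178 + -0.029807 = 0.023521 ≈ 0.0235

Visa (0.3415)


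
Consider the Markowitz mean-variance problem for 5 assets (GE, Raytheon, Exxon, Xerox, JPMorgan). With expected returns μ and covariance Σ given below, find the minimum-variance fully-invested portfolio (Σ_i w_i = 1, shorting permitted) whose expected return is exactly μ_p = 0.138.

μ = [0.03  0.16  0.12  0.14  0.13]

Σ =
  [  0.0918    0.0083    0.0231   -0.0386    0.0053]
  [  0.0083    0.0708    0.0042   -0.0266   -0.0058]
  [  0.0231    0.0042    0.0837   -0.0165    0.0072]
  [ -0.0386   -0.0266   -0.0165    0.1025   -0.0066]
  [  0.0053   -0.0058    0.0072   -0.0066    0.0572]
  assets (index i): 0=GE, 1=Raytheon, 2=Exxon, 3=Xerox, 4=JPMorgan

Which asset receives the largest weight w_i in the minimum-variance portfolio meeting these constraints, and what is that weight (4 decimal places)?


Raytheon (0.3255)

u=Σ⁻¹μ = [0.7412  3.4132  1.4024  2.9311  2.7118]
v=Σ⁻¹𝟙 = [15.4901  22.4818  9.6123  24.2534  19.9154]
a=μᵀu=1.499528  b=𝟙ᵀu=11.199746  c=𝟙ᵀv=91.752977  D=ac−b²=12.151896
λ₁=(c·0.138−b)/D = (91.752977·0.138−11.199746)/12.151896 = 0.120324
λ₂=(a−b·0.138)/D = (1.499528−11.199746·0.138)/12.151896 = -0.003788
w* = 0.120324·u + -0.003788·v:
  w_0 = 0.120324·0.7412 + -0.003788·15.4901 = 0.0305  (GE)
  w_1 = 0.120324·3.4132 + -0.003788·22.4818 = 0.3255  (Raytheon)
  w_2 = 0.120324·1.4024 + -0.003788·9.6123 = 0.1323  (Exxon)
  w_3 = 0.120324·2.9311 + -0.003788·24.2534 = 0.2608  (Xerox)
  w_4 = 0.120324·2.7118 + -0.003788·19.9154 = 0.2508  (JPMorgan)
Σw_i=1.0000  μᵀw=0.1380
σ²=wᵀΣw=λ₁·μ_p+λ₂ = 0.120324·0.138 + -0.003788 = 0.012816 ≈ 0.0128


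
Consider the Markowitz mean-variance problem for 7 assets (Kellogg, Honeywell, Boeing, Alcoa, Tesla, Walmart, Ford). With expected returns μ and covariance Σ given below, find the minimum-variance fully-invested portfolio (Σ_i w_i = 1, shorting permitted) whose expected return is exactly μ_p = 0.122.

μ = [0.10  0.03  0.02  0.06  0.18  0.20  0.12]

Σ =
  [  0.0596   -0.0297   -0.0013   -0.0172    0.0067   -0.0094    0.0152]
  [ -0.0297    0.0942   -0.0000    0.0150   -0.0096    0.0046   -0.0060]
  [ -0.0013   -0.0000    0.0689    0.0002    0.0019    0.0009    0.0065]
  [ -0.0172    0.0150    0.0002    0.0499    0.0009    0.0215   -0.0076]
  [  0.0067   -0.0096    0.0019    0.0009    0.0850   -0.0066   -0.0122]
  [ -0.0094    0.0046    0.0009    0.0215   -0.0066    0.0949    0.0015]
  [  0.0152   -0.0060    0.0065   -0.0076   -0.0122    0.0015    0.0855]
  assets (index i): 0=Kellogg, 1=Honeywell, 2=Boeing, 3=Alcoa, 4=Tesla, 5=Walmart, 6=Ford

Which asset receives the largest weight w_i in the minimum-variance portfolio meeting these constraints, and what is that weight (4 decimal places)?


Kellogg (0.2210)

u=Σ⁻¹μ = [2.1735  1.1040  0.0935  0.8410  2.4440  2.2246  1.4719]
v=Σ⁻¹𝟙 = [29.7473  17.9733  13.5660  22.6984  13.0225  8.0834  10.3714]
a=μᵀu=1.364260  b=𝟙ᵀu=10.352463  c=𝟙ᵀv=115.462424  D=ac−b²=50.347301
λ₁=(c·0.122−b)/D = (115.462424·0.122−10.352463)/50.347301 = 0.074164
λ₂=(a−b·0.122)/D = (1.364260−10.352463·0.122)/50.347301 = 0.002011
w* = 0.074164·u + 0.002011·v:
  w_0 = 0.074164·2.1735 + 0.002011·29.7473 = 0.2210  (Kellogg)
  w_1 = 0.074164·1.1040 + 0.002011·17.9733 = 0.1180  (Honeywell)
  w_2 = 0.074164·0.0935 + 0.002011·13.5660 = 0.0342  (Boeing)
  w_3 = 0.074164·0.8410 + 0.002011·22.6984 = 0.1080  (Alcoa)
  w_4 = 0.074164·2.4440 + 0.002011·13.0225 = 0.2074  (Tesla)
  w_5 = 0.074164·2.2246 + 0.002011·8.0834 = 0.1812  (Walmart)
  w_6 = 0.074164·1.4719 + 0.002011·10.3714 = 0.1300  (Ford)
Σw_i=1.0000  μᵀw=0.1220
σ²=wᵀΣw=λ₁·μ_p+λ₂ = 0.074164·0.122 + 0.002011 = 0.011059 ≈ 0.0111


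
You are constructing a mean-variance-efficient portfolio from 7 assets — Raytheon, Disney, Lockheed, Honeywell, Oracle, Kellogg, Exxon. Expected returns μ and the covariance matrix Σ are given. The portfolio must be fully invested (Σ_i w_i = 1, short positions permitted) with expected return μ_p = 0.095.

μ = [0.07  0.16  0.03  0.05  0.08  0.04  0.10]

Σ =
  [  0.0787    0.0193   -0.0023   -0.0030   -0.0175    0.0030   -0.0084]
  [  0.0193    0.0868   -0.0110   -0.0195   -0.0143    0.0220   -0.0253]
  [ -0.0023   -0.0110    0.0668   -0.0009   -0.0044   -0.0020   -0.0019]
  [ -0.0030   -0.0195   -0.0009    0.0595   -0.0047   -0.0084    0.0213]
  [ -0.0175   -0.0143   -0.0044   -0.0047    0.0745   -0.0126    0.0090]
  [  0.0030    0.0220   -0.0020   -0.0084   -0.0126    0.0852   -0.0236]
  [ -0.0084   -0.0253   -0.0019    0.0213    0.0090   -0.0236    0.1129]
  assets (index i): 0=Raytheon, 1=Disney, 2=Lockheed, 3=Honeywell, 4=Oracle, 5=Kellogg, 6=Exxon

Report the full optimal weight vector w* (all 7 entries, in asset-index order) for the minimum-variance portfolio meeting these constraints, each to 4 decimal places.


0.0788  0.3026  0.1003  0.1512  0.1929  0.0392  0.1351

g=Σ⁻¹μ = [0.8578  2.6791  1.1176  1.5632  1.8979  0.5514  1.2378]
h=Σ⁻¹𝟙 = [15.6123  19.7210  21.5344  24.4797  24.9898  15.8990  11.5137]
a=μᵀg=0.898055  b=𝟙ᵀg=9.904751  c=𝟙ᵀh=133.749854  D=ac−b²=22.010627
λ₁=(c·0.095−b)/D = (133.749854·0.095−9.904751)/22.010627 = 0.127279
λ₂=(a−b·0.095)/D = (0.898055−9.904751·0.095)/22.010627 = -0.001949
w* = 0.127279·g + -0.001949·h:
  w_0 = 0.127279·0.8578 + -0.001949·15.6123 = 0.0788  (Raytheon)
  w_1 = 0.127279·2.6791 + -0.001949·19.7210 = 0.3026  (Disney)
  w_2 = 0.127279·1.1176 + -0.001949·21.5344 = 0.1003  (Lockheed)
  w_3 = 0.127279·1.5632 + -0.001949·24.4797 = 0.1512  (Honeywell)
  w_4 = 0.127279·1.8979 + -0.001949·24.9898 = 0.1929  (Oracle)
  w_5 = 0.127279·0.5514 + -0.001949·15.8990 = 0.0392  (Kellogg)
  w_6 = 0.127279·1.2378 + -0.001949·11.5137 = 0.1351  (Exxon)
Σw_i=1.0000  μᵀw=0.0950
σ²=wᵀΣw=λ₁·μ_p+λ₂ = 0.127279·0.095 + -0.001949 = 0.010143 ≈ 0.0101


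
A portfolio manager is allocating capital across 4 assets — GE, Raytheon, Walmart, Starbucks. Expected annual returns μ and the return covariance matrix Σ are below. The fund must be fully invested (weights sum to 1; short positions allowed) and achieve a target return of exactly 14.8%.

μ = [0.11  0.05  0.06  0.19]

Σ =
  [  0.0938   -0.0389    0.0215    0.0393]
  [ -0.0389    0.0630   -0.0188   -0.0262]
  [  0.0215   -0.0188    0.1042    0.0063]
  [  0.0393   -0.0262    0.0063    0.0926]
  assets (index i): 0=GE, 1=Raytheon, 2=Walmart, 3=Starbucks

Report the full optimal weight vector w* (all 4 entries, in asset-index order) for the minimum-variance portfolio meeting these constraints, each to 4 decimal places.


g=Σ⁻¹μ = [1.1738  2.6605  0.6770  2.2603]
h=Σ⁻¹𝟙 = [17.3440  35.3064  11.6243  12.6369]
a=μᵀg=0.732230  b=𝟙ᵀg=6.771630  c=𝟙ᵀh=76.911634  D=ac−b²=10.462013
λ₁=(c·0.148−b)/D = (76.911634·0.148−6.771630)/10.462013 = 0.440765
λ₂=(a−b·0.148)/D = (0.732230−6.771630·0.148)/10.462013 = -0.025805
w* = 0.440765·g + -0.025805·h:
  w_0 = 0.440765·1.1738 + -0.025805·17.3440 = 0.0698  (GE)
  w_1 = 0.440765·2.6605 + -0.025805·35.3064 = 0.2616  (Raytheon)
  w_2 = 0.440765·0.6770 + -0.025805·11.6243 = -0.0016  (Walmart)
  w_3 = 0.440765·2.2603 + -0.025805·12.6369 = 0.6702  (Starbucks)
Σw_i=1.0000  μᵀw=0.1480
σ²=wᵀΣw=λ₁·μ_p+λ₂ = 0.440765·0.148 + -0.025805 = 0.039428 ≈ 0.0394

0.0698  0.2616  -0.0016  0.6702


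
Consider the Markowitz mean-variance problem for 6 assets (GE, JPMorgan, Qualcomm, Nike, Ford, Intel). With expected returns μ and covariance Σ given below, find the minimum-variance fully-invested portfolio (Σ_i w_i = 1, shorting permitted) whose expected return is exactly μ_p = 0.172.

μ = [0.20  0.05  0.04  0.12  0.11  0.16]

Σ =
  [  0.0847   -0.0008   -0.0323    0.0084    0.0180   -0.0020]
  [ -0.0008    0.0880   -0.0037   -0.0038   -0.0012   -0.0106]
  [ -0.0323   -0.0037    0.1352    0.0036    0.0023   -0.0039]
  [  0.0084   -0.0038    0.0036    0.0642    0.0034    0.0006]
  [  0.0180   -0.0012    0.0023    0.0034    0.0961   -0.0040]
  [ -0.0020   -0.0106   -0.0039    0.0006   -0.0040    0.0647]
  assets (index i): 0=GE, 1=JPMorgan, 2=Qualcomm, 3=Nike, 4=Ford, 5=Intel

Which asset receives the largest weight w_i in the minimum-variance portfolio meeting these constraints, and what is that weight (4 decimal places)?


u=Σ⁻¹μ = [2.4969  1.0434  0.9500  1.4859  0.7316  2.8098]
v=Σ⁻¹𝟙 = [13.5859  14.9800  11.1149  13.4514  8.1128  19.3769]
a=μᵀu=1.297910  b=𝟙ᵀu=9.517666  c=𝟙ᵀv=80.621959  D=ac−b²=14.054084
λ₁=(c·0.172−b)/D = (80.621959·0.172−9.517666)/14.054084 = 0.309470
λ₂=(a−b·0.172)/D = (1.297910−9.517666·0.172)/14.054084 = -0.024130
w* = 0.309470·u + -0.024130·v:
  w_0 = 0.309470·2.4969 + -0.024130·13.5859 = 0.4449  (GE)
  w_1 = 0.309470·1.0434 + -0.024130·14.9800 = -0.0386  (JPMorgan)
  w_2 = 0.309470·0.9500 + -0.024130·11.1149 = 0.0258  (Qualcomm)
  w_3 = 0.309470·1.4859 + -0.024130·13.4514 = 0.1353  (Nike)
  w_4 = 0.309470·0.7316 + -0.024130·8.1128 = 0.0307  (Ford)
  w_5 = 0.309470·2.8098 + -0.024130·19.3769 = 0.4020  (Intel)
Σw_i=1.0000  μᵀw=0.1720
σ²=wᵀΣw=λ₁·μ_p+λ₂ = 0.309470·0.172 + -0.024130 = 0.029099 ≈ 0.0291

GE (0.4449)


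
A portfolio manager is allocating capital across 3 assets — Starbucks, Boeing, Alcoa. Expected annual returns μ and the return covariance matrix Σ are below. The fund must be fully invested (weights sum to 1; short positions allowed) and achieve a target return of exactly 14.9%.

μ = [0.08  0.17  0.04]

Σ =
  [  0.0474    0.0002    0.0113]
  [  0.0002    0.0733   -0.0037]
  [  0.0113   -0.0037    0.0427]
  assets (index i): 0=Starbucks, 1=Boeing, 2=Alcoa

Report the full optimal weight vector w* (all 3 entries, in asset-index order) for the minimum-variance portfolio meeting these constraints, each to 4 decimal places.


0.3370  0.7348  -0.0717

x=Σ⁻¹μ = [1.5006  2.3527  0.7435]
y=Σ⁻¹𝟙 = [16.1702  14.6286  20.4075]
a=μᵀx=0.549742  b=𝟙ᵀx=4.596777  c=𝟙ᵀy=51.206341  D=ac−b²=7.019916
λ₁=(c·0.149−b)/D = (51.206341·0.149−4.596777)/7.019916 = 0.432052
λ₂=(a−b·0.149)/D = (0.549742−4.596777·0.149)/7.019916 = -0.019256
w* = 0.432052·x + -0.019256·y:
  w_0 = 0.432052·1.5006 + -0.019256·16.1702 = 0.3370  (Starbucks)
  w_1 = 0.432052·2.3527 + -0.019256·14.6286 = 0.7348  (Boeing)
  w_2 = 0.432052·0.7435 + -0.019256·20.4075 = -0.0717  (Alcoa)
Σw_i=1.0000  μᵀw=0.1490
σ²=wᵀΣw=λ₁·μ_p+λ₂ = 0.432052·0.149 + -0.019256 = 0.045119 ≈ 0.0451


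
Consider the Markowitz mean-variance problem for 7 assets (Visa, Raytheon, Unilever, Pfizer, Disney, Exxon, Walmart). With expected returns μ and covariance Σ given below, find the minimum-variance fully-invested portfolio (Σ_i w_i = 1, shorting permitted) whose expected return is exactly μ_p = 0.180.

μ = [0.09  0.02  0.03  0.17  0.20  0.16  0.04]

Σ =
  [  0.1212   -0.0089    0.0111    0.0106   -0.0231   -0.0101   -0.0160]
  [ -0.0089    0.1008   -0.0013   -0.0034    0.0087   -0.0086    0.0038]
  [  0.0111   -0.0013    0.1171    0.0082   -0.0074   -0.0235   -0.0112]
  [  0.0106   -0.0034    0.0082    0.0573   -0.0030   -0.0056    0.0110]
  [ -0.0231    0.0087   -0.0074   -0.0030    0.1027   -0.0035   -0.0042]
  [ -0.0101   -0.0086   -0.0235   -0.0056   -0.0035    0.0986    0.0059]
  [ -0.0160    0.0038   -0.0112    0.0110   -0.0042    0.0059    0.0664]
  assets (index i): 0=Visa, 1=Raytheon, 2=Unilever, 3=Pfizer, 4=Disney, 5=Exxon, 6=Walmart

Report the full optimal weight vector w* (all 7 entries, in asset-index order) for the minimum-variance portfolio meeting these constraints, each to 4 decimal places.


0.0992  -0.0244  0.0026  0.4190  0.3104  0.2537  -0.0606

x=Σ⁻¹μ = [1.1502  0.3661  0.5652  2.9466  2.3921  2.1339  0.4275]
y=Σ⁻¹𝟙 = [13.0713  11.1300  12.1662  12.9574  14.2152  15.5750  16.9938]
a=μᵀx=1.465659  b=𝟙ᵀx=9.981557  c=𝟙ᵀy=96.108930  D=ac−b²=41.231468
λ₁=(c·0.180−b)/D = (96.108930·0.180−9.981557)/41.231468 = 0.177487
λ₂=(a−b·0.180)/D = (1.465659−9.981557·0.180)/41.231468 = -0.008028
w* = 0.177487·x + -0.008028·y:
  w_0 = 0.177487·1.1502 + -0.008028·13.0713 = 0.0992  (Visa)
  w_1 = 0.177487·0.3661 + -0.008028·11.1300 = -0.0244  (Raytheon)
  w_2 = 0.177487·0.5652 + -0.008028·12.1662 = 0.0026  (Unilever)
  w_3 = 0.177487·2.9466 + -0.008028·12.9574 = 0.4190  (Pfizer)
  w_4 = 0.177487·2.3921 + -0.008028·14.2152 = 0.3104  (Disney)
  w_5 = 0.177487·2.1339 + -0.008028·15.5750 = 0.2537  (Exxon)
  w_6 = 0.177487·0.4275 + -0.008028·16.9938 = -0.0606  (Walmart)
Σw_i=1.0000  μᵀw=0.1800
σ²=wᵀΣw=λ₁·μ_p+λ₂ = 0.177487·0.180 + -0.008028 = 0.023919 ≈ 0.0239


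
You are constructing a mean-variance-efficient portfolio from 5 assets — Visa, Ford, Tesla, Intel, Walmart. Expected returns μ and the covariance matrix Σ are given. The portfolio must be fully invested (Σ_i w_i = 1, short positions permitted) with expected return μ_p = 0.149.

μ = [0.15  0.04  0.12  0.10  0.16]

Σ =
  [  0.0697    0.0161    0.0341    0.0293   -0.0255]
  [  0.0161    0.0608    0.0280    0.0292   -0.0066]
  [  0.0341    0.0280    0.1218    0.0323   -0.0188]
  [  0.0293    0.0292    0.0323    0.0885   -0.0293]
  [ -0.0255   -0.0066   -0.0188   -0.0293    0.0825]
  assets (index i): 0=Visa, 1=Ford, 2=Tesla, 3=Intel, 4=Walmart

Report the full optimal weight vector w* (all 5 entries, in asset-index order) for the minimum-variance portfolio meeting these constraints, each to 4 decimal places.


p=Σ⁻¹μ = [2.6788  -0.5764  0.5243  1.3399  3.3166]
q=Σ⁻¹𝟙 = [14.7307  9.0127  2.7952  9.5178  21.4126]
a=μᵀp=1.106346  b=𝟙ᵀp=7.283325  c=𝟙ᵀq=57.468965  D=ac−b²=10.533727
λ₁=(c·0.149−b)/D = (57.468965·0.149−7.283325)/10.533727 = 0.121472
λ₂=(a−b·0.149)/D = (1.106346−7.283325·0.149)/10.533727 = 0.002006
w* = 0.121472·p + 0.002006·q:
  w_0 = 0.121472·2.6788 + 0.002006·14.7307 = 0.3550  (Visa)
  w_1 = 0.121472·-0.5764 + 0.002006·9.0127 = -0.0519  (Ford)
  w_2 = 0.121472·0.5243 + 0.002006·2.7952 = 0.0693  (Tesla)
  w_3 = 0.121472·1.3399 + 0.002006·9.5178 = 0.1819  (Intel)
  w_4 = 0.121472·3.3166 + 0.002006·21.4126 = 0.4458  (Walmart)
Σw_i=1.0000  μᵀw=0.1490
σ²=wᵀΣw=λ₁·μ_p+λ₂ = 0.121472·0.149 + 0.002006 = 0.020105 ≈ 0.0201

0.3550  -0.0519  0.0693  0.1819  0.4458


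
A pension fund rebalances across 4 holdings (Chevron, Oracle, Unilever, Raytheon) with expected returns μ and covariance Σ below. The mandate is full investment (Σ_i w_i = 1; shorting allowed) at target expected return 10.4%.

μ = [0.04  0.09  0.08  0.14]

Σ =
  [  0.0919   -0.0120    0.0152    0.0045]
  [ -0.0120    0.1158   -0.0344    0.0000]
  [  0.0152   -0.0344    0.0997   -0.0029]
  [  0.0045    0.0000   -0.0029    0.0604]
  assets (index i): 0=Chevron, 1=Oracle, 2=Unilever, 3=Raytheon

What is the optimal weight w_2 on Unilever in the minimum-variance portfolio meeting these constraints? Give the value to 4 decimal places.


x=Σ⁻¹μ = [0.2687  1.1717  1.2343  2.3571]
y=Σ⁻¹𝟙 = [9.5854  13.7236  13.7839  16.5040]
a=μᵀx=0.544941  b=𝟙ᵀx=5.031805  c=𝟙ᵀy=53.596854  D=ac−b²=3.888091
λ₁=(c·0.104−b)/D = (53.596854·0.104−5.031805)/3.888091 = 0.139469
λ₂=(a−b·0.104)/D = (0.544941−5.031805·0.104)/3.888091 = 0.005564
w* = 0.139469·x + 0.005564·y:
  w_0 = 0.139469·0.2687 + 0.005564·9.5854 = 0.0908  (Chevron)
  w_1 = 0.139469·1.1717 + 0.005564·13.7236 = 0.2398  (Oracle)
  w_2 = 0.139469·1.2343 + 0.005564·13.7839 = 0.2488  (Unilever)
  w_3 = 0.139469·2.3571 + 0.005564·16.5040 = 0.4206  (Raytheon)
Σw_i=1.0000  μᵀw=0.1040
σ²=wᵀΣw=λ₁·μ_p+λ₂ = 0.139469·0.104 + 0.005564 = 0.020069 ≈ 0.0201

0.2488


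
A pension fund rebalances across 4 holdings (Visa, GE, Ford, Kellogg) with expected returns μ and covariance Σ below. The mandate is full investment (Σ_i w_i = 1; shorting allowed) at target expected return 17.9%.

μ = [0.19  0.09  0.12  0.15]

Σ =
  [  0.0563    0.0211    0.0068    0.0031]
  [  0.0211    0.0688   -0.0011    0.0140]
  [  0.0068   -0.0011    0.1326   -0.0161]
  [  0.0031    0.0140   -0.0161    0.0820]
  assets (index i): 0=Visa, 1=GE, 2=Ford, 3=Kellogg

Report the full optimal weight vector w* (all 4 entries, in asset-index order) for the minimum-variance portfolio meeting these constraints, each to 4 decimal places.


0.6476  -0.1213  0.1395  0.3342

u=Σ⁻¹μ = [3.1653  -0.0351  0.9739  1.9068]
v=Σ⁻¹𝟙 = [12.9977  8.2527  8.3935  11.9427]
a=μᵀu=1.001138  b=𝟙ᵀu=6.010928  c=𝟙ᵀv=41.586554  D=ac−b²=5.502611
λ₁=(c·0.179−b)/D = (41.586554·0.179−6.010928)/5.502611 = 0.260434
λ₂=(a−b·0.179)/D = (1.001138−6.010928·0.179)/5.502611 = -0.013597
w* = 0.260434·u + -0.013597·v:
  w_0 = 0.260434·3.1653 + -0.013597·12.9977 = 0.6476  (Visa)
  w_1 = 0.260434·-0.0351 + -0.013597·8.2527 = -0.1213  (GE)
  w_2 = 0.260434·0.9739 + -0.013597·8.3935 = 0.1395  (Ford)
  w_3 = 0.260434·1.9068 + -0.013597·11.9427 = 0.3342  (Kellogg)
Σw_i=1.0000  μᵀw=0.1790
σ²=wᵀΣw=λ₁·μ_p+λ₂ = 0.260434·0.179 + -0.013597 = 0.033021 ≈ 0.0330


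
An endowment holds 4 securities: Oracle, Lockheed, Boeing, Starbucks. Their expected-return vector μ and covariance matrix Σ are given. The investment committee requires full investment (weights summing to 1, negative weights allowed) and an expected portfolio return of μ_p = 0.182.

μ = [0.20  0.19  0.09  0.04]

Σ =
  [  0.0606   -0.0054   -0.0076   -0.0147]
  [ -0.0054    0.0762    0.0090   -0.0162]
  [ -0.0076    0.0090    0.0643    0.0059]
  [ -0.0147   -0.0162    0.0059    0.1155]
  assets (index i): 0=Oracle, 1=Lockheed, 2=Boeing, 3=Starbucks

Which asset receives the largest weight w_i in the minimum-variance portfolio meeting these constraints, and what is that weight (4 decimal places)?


Oracle (0.5149)

u=Σ⁻¹μ = [4.0158  2.8701  1.3634  1.1903]
v=Σ⁻¹𝟙 = [22.9303  15.7629  14.8606  13.0282]
a=μᵀu=1.518791  b=𝟙ᵀu=9.439595  c=𝟙ᵀv=66.582015  D=ac−b²=12.018240
λ₁=(c·0.182−b)/D = (66.582015·0.182−9.439595)/12.018240 = 0.222856
λ₂=(a−b·0.182)/D = (1.518791−9.439595·0.182)/12.018240 = -0.016576
w* = 0.222856·u + -0.016576·v:
  w_0 = 0.222856·4.0158 + -0.016576·22.9303 = 0.5149  (Oracle)
  w_1 = 0.222856·2.8701 + -0.016576·15.7629 = 0.3783  (Lockheed)
  w_2 = 0.222856·1.3634 + -0.016576·14.8606 = 0.0575  (Boeing)
  w_3 = 0.222856·1.1903 + -0.016576·13.0282 = 0.0493  (Starbucks)
Σw_i=1.0000  μᵀw=0.1820
σ²=wᵀΣw=λ₁·μ_p+λ₂ = 0.222856·0.182 + -0.016576 = 0.023984 ≈ 0.0240


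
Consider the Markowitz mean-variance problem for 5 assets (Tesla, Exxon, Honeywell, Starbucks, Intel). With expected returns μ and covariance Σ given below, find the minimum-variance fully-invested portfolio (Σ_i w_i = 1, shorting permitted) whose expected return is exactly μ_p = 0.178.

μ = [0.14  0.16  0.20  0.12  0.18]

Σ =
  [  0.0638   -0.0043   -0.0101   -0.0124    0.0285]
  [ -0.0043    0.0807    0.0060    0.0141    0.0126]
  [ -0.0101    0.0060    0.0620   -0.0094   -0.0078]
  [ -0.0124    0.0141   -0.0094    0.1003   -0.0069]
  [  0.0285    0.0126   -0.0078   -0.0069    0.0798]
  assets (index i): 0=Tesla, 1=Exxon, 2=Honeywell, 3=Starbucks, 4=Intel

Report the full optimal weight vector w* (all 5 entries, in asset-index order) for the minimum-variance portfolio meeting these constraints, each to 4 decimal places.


0.1125  0.0907  0.4668  0.0837  0.2462

u=Σ⁻¹μ = [2.4989  1.2305  4.0068  1.8261  1.7184]
v=Σ⁻¹𝟙 = [18.7960  8.1868  21.4566  13.6909  7.8069]
a=μᵀu=1.876547  b=𝟙ᵀu=11.280786  c=𝟙ᵀv=69.937137  D=ac−b²=3.984177
λ₁=(c·0.178−b)/D = (69.937137·0.178−11.280786)/3.984177 = 0.293166
λ₂=(a−b·0.178)/D = (1.876547−11.280786·0.178)/3.984177 = -0.032989
w* = 0.293166·u + -0.032989·v:
  w_0 = 0.293166·2.4989 + -0.032989·18.7960 = 0.1125  (Tesla)
  w_1 = 0.293166·1.2305 + -0.032989·8.1868 = 0.0907  (Exxon)
  w_2 = 0.293166·4.0068 + -0.032989·21.4566 = 0.4668  (Honeywell)
  w_3 = 0.293166·1.8261 + -0.032989·13.6909 = 0.0837  (Starbucks)
  w_4 = 0.293166·1.7184 + -0.032989·7.8069 = 0.2462  (Intel)
Σw_i=1.0000  μᵀw=0.1780
σ²=wᵀΣw=λ₁·μ_p+λ₂ = 0.293166·0.178 + -0.032989 = 0.019195 ≈ 0.0192


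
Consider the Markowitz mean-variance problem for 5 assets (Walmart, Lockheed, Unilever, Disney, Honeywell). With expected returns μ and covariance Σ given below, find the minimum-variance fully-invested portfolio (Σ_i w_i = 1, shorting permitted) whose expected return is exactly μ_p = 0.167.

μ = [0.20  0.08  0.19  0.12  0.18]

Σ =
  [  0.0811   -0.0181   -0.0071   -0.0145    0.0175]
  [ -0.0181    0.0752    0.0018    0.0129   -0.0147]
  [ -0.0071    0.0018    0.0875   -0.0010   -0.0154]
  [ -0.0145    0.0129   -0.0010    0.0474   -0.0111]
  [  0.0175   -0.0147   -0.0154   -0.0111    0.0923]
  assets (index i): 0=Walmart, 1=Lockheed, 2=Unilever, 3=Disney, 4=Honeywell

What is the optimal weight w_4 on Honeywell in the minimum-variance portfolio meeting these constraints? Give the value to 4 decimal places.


u=Σ⁻¹μ = [3.2000  1.6211  2.8857  3.7229  2.5308]
v=Σ⁻¹𝟙 = [18.6102  15.9216  15.6653  26.4490  15.6360]
a=μᵀu=2.220273  b=𝟙ᵀu=13.960532  c=𝟙ᵀv=92.282083  D=ac−b²=9.994915
λ₁=(c·0.167−b)/D = (92.282083·0.167−13.960532)/9.994915 = 0.145131
λ₂=(a−b·0.167)/D = (2.220273−13.960532·0.167)/9.994915 = -0.011119
w* = 0.145131·u + -0.011119·v:
  w_0 = 0.145131·3.2000 + -0.011119·18.6102 = 0.2575  (Walmart)
  w_1 = 0.145131·1.6211 + -0.011119·15.9216 = 0.0582  (Lockheed)
  w_2 = 0.145131·2.8857 + -0.011119·15.6653 = 0.2446  (Unilever)
  w_3 = 0.145131·3.7229 + -0.011119·26.4490 = 0.2462  (Disney)
  w_4 = 0.145131·2.5308 + -0.011119·15.6360 = 0.1934  (Honeywell)
Σw_i=1.0000  μᵀw=0.1670
σ²=wᵀΣw=λ₁·μ_p+λ₂ = 0.145131·0.167 + -0.011119 = 0.013118 ≈ 0.0131

0.1934
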